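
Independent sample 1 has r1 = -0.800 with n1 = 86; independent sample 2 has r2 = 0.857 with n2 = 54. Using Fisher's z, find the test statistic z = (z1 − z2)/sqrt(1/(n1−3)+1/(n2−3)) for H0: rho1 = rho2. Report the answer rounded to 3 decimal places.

-13.380

Fisher z-transforms: z1 = atanh(-0.800) = -1.098612, z2 = atanh(0.857) = 1.281936; difference d = -2.380548
Var(d) = 1/83 + 1/51 = 0.0120482 + 0.0196078 = 0.0316560
z = d/√Var(d) = -2.380548 / √0.0316560 = -2.380548 / 0.177921 = -13.380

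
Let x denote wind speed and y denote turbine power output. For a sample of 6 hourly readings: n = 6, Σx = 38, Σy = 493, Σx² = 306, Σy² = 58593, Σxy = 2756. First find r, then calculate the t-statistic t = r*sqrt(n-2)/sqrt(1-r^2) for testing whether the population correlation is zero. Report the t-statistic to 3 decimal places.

-0.716

S_xy = nΣxy − ΣxΣy = 6·2756 − 38·493 = 16536 − 18734 = -2198
S_xx = nΣx² − (Σx)² = 6·306 − 38² = 1836 − 1444 = 392
S_yy = nΣy² − (Σy)² = 6·58593 − 493² = 351558 − 243049 = 108509
r = S_xy / √(S_xx·S_yy) = -2198 / √(392·108509) = -2198 / √42535528 = -2198 / 6521.9267 = -0.3370
t = r·√(n−2)/√(1−r²) = -0.3370·√4 / √(1−0.113569) = -0.674000 / 0.941505 = -0.716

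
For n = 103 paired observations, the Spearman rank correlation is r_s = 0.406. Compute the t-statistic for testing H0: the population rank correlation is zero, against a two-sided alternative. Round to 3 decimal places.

1 − r_s² = 1 − 0.164836 = 0.835164;  √(1−r_s²) = 0.913873
√(n−2) = √101 = 10.049876
t = r_s·√(n−2)/√(1−r_s²) = 0.406 · 10.049876 / 0.913873 = 4.465

4.465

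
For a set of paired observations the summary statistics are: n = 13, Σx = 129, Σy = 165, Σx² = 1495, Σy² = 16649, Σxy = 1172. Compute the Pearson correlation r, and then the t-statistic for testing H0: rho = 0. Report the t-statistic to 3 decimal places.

S_xy = nΣxy − ΣxΣy = 13·1172 − 129·165 = 15236 − 21285 = -6049
S_xx = nΣx² − (Σx)² = 13·1495 − 129² = 19435 − 16641 = 2794
S_yy = nΣy² − (Σy)² = 13·16649 − 165² = 216437 − 27225 = 189212
r = S_xy / √(S_xx·S_yy) = -6049 / √(2794·189212) = -6049 / √528658328 = -6049 / 22992.5711 = -0.2631
t = r·√(n−2)/√(1−r²) = -0.2631·√11 / √(1−0.069222) = -0.872604 / 0.964768 = -0.904

-0.904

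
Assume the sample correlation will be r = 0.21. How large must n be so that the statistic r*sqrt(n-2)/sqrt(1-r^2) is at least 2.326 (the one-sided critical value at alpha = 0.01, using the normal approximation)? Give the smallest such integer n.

Need r·√(n−2)/√(1−r²) ≥ 2.326
√(n−2) ≥ 2.326·√(1−0.0441) / 0.21 = 2.326·0.977701 / 0.21 = 10.8292
n−2 ≥ 117.2716  ⇒  n ≥ 119.2716
Smallest integer n = 120

120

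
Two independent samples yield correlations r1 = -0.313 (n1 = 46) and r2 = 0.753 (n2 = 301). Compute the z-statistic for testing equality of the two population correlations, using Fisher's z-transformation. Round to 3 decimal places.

Fisher z-transforms: z1 = atanh(-0.313) = -0.323868, z2 = atanh(0.753) = 0.979848; difference d = -1.303716
Var(d) = 1/43 + 1/298 = 0.0232558 + 0.0033557 = 0.0266115
z = d/√Var(d) = -1.303716 / √0.0266115 = -1.303716 / 0.163130 = -7.992

-7.992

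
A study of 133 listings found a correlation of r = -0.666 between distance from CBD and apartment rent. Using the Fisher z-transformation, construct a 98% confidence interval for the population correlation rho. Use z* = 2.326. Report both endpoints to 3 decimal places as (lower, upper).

Fisher z: z_r = atanh(r) = ½·ln((1+(-0.666))/(1−(-0.666))) = -0.803520
SE(z) = 1/√(n−3) = 1/√130 = 0.087706
98% ⇒ z* = 2.326; margin = 2.326·0.087706 = 0.204004
CI on z-scale: (-1.007524, -0.599516)
Back-transform: tanh(-1.007524) = -0.764736, tanh(-0.599516) = -0.536705

(-0.765, -0.537)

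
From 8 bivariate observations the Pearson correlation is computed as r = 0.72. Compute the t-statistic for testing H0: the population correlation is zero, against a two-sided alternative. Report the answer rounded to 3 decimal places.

2.541

1 − r² = 1 − 0.5184 = 0.4816;  √(1−r²) = 0.693974
√(n−2) = √6 = 2.449490
t = r·√(n−2)/√(1−r²) = 0.72 · 2.449490 / 0.693974 = 2.541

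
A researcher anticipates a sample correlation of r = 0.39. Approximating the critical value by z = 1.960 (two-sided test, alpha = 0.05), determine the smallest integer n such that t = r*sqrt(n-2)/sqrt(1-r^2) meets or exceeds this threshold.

24

r√(n−2)/√(1−r²) ≥ 1.960  ⇔  n−2 ≥ (1.960)²·(1−r²)/r²
(1−r²)/r² = (1−0.1521)/0.1521 = 5.5746
n ≥ 2 + 3.8416·5.5746 = 2 + 21.4154 = 23.4154
⌈23.4154⌉ = 24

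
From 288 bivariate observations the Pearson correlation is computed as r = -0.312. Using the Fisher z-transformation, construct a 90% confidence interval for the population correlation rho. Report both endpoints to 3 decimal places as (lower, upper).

(-0.397, -0.222)

Fisher z: z_r = atanh(r) = ½·ln((1+(-0.312))/(1−(-0.312))) = -0.322760
SE(z) = 1/√(n−3) = 1/√285 = 0.059235
90% ⇒ z* = 1.645; margin = 1.645·0.059235 = 0.097442
CI on z-scale: (-0.420202, -0.225318)
Back-transform: tanh(-0.420202) = -0.397101, tanh(-0.225318) = -0.221581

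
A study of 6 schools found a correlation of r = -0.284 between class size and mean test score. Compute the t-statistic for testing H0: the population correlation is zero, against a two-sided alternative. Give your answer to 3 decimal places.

-0.592

t = r·√(n−2) / √(1−r²) with r = -0.284, n = 6
  = -0.284·√4 / √(1 − 0.080656)
  = -0.284·2.000000 / 0.958824
  = -0.568000 / 0.958824 = -0.592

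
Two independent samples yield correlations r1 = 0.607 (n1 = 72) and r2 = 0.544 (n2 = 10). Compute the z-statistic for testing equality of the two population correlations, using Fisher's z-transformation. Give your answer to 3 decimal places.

0.238

z1 = atanh(0.607) = 0.704157,  z2 = atanh(0.544) = 0.609819
SE = √(1/(n1−3) + 1/(n2−3)) = √(1/69 + 1/7) = √(0.0144928 + 0.1428571) = √0.1573499 = 0.396674
z = (z1 − z2)/SE = (0.704157 − 0.609819) / 0.396674 = 0.094338 / 0.396674 = 0.238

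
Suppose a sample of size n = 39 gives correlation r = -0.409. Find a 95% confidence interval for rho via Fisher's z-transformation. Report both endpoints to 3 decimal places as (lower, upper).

(-0.642, -0.107)

z_r = atanh(-0.409) = -0.434410;  SE = 1/√(n−3) = 1/√36 = 0.166667
z-limits: -0.434410 ± 1.960·0.166667 = -0.434410 ± 0.326667 = [-0.761077, -0.107743]
ρ-limits: (tanh -0.761077, tanh -0.107743) = (-0.642, -0.107)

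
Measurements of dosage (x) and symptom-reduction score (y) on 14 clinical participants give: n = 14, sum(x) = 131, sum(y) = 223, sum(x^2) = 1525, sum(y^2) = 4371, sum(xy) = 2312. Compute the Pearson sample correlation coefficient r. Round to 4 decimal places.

Numerator: nΣxy − (Σx)(Σy) = 14·2312 − (131)(223) = 3155
Denominator: √[(nΣx²−(Σx)²)(nΣy²−(Σy)²)]
  nΣx²−(Σx)² = 14·1525 − 17161 = 4189;  nΣy²−(Σy)² = 14·4371 − 49729 = 11465
  √(4189·11465) = √48026885 = 6930.1432
r = 3155 / 6930.1432 = 0.4553

0.4553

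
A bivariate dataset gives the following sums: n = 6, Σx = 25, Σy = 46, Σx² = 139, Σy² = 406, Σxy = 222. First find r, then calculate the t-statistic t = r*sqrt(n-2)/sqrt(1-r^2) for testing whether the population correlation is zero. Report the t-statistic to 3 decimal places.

Numerator: nΣxy − (Σx)(Σy) = 6·222 − (25)(46) = 182
Denominator: √[(nΣx²−(Σx)²)(nΣy²−(Σy)²)]
  nΣx²−(Σx)² = 6·139 − 625 = 209;  nΣy²−(Σy)² = 6·406 − 2116 = 320
  √(209·320) = √66880 = 258.6117
r = 182 / 258.6117 = 0.7038
t = r·√(n−2)/√(1−r²) = 0.7038·√4 / √(1−0.495334) = 1.407600 / 0.710398 = 1.981

1.981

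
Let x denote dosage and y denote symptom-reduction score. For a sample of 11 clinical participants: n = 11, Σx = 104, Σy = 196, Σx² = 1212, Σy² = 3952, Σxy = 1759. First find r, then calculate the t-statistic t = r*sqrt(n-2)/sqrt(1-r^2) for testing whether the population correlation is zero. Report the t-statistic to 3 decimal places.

-0.910

Numerator: nΣxy − (Σx)(Σy) = 11·1759 − (104)(196) = -1035
Denominator: √[(nΣx²−(Σx)²)(nΣy²−(Σy)²)]
  nΣx²−(Σx)² = 11·1212 − 10816 = 2516;  nΣy²−(Σy)² = 11·3952 − 38416 = 5056
  √(2516·5056) = √12720896 = 3566.6365
r = -1035 / 3566.6365 = -0.2902
t = r·√(n−2)/√(1−r²) = -0.2902·√9 / √(1−0.084216) = -0.870600 / 0.956966 = -0.910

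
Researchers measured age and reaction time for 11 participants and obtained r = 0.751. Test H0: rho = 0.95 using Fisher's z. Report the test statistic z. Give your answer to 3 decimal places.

-2.423

z_r = atanh(0.751) = 0.975245,  z_0 = atanh(0.95) = 1.831781
SE = 1/√(n−3) = 1/√8 = 0.353553
z = (z_r − z_0)/SE = (0.975245 − 1.831781) / 0.353553 = -0.856536 / 0.353553 = -2.423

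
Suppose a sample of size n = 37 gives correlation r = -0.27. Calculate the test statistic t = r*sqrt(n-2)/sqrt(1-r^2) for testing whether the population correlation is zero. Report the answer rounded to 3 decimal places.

-1.659

1 − r² = 1 − 0.0729 = 0.9271;  √(1−r²) = 0.962860
√(n−2) = √35 = 5.916080
t = r·√(n−2)/√(1−r²) = -0.27 · 5.916080 / 0.962860 = -1.659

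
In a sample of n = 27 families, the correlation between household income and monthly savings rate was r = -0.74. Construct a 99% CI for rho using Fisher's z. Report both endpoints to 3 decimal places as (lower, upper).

Fisher z: z_r = atanh(r) = ½·ln((1+(-0.74))/(1−(-0.74))) = -0.950479
SE(z) = 1/√(n−3) = 1/√24 = 0.204124
99% ⇒ z* = 2.576; margin = 2.576·0.204124 = 0.525823
CI on z-scale: (-1.476302, -0.424656)
Back-transform: tanh(-1.476302) = -0.900773, tanh(-0.424656) = -0.400846

(-0.901, -0.401)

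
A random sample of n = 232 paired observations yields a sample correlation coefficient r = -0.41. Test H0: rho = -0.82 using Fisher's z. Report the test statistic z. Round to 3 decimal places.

z_r = atanh(-0.41) = -0.435611,  z_0 = atanh(-0.82) = -1.156817
SE = 1/√(n−3) = 1/√229 = 0.066082
z = (z_r − z_0)/SE = (-0.435611 − (-1.156817)) / 0.066082 = 0.721206 / 0.066082 = 10.914

10.914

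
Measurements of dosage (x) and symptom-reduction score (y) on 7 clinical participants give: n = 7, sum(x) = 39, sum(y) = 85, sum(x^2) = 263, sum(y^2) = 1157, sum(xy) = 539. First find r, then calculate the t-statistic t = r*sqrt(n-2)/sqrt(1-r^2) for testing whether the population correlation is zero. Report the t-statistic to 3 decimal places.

Numerator: nΣxy − (Σx)(Σy) = 7·539 − (39)(85) = 458
Denominator: √[(nΣx²−(Σx)²)(nΣy²−(Σy)²)]
  nΣx²−(Σx)² = 7·263 − 1521 = 320;  nΣy²−(Σy)² = 7·1157 − 7225 = 874
  √(320·874) = √279680 = 528.8478
r = 458 / 528.8478 = 0.8660
t = r·√(n−2)/√(1−r²) = 0.8660·√5 / √(1−0.749956) = 1.936435 / 0.500044 = 3.873

3.873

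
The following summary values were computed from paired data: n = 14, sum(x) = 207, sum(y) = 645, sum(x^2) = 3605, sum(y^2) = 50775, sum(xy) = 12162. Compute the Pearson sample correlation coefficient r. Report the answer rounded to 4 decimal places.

S_xy = nΣxy − ΣxΣy = 14·12162 − 207·645 = 170268 − 133515 = 36753
S_xx = nΣx² − (Σx)² = 14·3605 − 207² = 50470 − 42849 = 7621
S_yy = nΣy² − (Σy)² = 14·50775 − 645² = 710850 − 416025 = 294825
r = S_xy / √(S_xx·S_yy) = 36753 / √(7621·294825) = 36753 / √2246861325 = 36753 / 47401.0688 = 0.7754

0.7754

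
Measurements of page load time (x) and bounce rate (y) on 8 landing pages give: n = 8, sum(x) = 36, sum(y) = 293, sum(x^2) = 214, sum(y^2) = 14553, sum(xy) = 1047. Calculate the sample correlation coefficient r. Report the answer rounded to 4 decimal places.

Numerator: nΣxy − (Σx)(Σy) = 8·1047 − (36)(293) = -2172
Denominator: √[(nΣx²−(Σx)²)(nΣy²−(Σy)²)]
  nΣx²−(Σx)² = 8·214 − 1296 = 416;  nΣy²−(Σy)² = 8·14553 − 85849 = 30575
  √(416·30575) = √12719200 = 3566.3987
r = -2172 / 3566.3987 = -0.6090

-0.6090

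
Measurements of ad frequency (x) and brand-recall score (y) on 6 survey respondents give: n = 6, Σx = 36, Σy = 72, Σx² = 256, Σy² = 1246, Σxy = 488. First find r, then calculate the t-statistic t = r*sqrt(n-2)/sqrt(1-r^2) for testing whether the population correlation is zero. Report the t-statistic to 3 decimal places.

1.016

Numerator: nΣxy − (Σx)(Σy) = 6·488 − (36)(72) = 336
Denominator: √[(nΣx²−(Σx)²)(nΣy²−(Σy)²)]
  nΣx²−(Σx)² = 6·256 − 1296 = 240;  nΣy²−(Σy)² = 6·1246 − 5184 = 2292
  √(240·2292) = √550080 = 741.6738
r = 336 / 741.6738 = 0.4530
t = r·√(n−2)/√(1−r²) = 0.4530·√4 / √(1−0.205209) = 0.906000 / 0.891511 = 1.016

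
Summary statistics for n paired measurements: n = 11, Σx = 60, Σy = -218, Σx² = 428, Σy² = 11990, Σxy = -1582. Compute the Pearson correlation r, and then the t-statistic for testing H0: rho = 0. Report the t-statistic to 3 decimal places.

-1.499

Numerator: nΣxy − (Σx)(Σy) = 11·(-1582) − (60)(-218) = -4322
Denominator: √[(nΣx²−(Σx)²)(nΣy²−(Σy)²)]
  nΣx²−(Σx)² = 11·428 − 3600 = 1108;  nΣy²−(Σy)² = 11·11990 − 47524 = 84366
  √(1108·84366) = √93477528 = 9668.3777
r = -4322 / 9668.3777 = -0.4470
t = r·√(n−2)/√(1−r²) = -0.4470·√9 / √(1−0.199809) = -1.341000 / 0.894534 = -1.499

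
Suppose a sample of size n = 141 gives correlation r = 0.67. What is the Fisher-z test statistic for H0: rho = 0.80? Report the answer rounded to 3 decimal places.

-3.382

Fisher z: atanh(0.67) = 0.810743, atanh(0.80) = 1.098612
z = (z_r − z_0)·√(n−3) = (0.810743 − 1.098612)·√138 = -0.287869 · 11.747340 = -3.382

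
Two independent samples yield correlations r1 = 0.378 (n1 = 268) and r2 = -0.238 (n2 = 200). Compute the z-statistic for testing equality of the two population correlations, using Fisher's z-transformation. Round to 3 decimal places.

z1 = atanh(0.378) = 0.397724,  z2 = atanh(-0.238) = -0.242653
SE = √(1/(n1−3) + 1/(n2−3)) = √(1/265 + 1/197) = √(0.0037736 + 0.0050761) = √0.0088497 = 0.094073
z = (z1 − z2)/SE = (0.397724 − (-0.242653)) / 0.094073 = 0.640377 / 0.094073 = 6.807

6.807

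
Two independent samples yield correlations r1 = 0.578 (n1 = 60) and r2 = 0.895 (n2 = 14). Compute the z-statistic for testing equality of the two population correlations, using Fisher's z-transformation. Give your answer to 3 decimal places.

-2.390

Fisher z-transforms: z1 = atanh(0.578) = 0.659454, z2 = atanh(0.895) = 1.446507; difference d = -0.787053
Var(d) = 1/57 + 1/11 = 0.0175439 + 0.0909091 = 0.1084530
z = d/√Var(d) = -0.787053 / √0.1084530 = -0.787053 / 0.329322 = -2.390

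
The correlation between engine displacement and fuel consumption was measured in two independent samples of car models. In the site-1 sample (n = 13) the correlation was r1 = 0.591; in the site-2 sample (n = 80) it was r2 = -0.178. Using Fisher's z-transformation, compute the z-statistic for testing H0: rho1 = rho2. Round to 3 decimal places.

z1 = atanh(0.591) = 0.679201,  z2 = atanh(-0.178) = -0.179916
SE = √(1/(n1−3) + 1/(n2−3)) = √(1/10 + 1/77) = √(0.1000000 + 0.0129870) = √0.1129870 = 0.336135
z = (z1 − z2)/SE = (0.679201 − (-0.179916)) / 0.336135 = 0.859117 / 0.336135 = 2.556

2.556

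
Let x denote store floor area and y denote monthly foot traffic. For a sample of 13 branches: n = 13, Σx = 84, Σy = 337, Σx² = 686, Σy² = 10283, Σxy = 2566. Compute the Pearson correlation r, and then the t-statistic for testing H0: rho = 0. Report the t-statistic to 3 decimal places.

S_xy = nΣxy − ΣxΣy = 13·2566 − 84·337 = 33358 − 28308 = 5050
S_xx = nΣx² − (Σx)² = 13·686 − 84² = 8918 − 7056 = 1862
S_yy = nΣy² − (Σy)² = 13·10283 − 337² = 133679 − 113569 = 20110
r = S_xy / √(S_xx·S_yy) = 5050 / √(1862·20110) = 5050 / √37444820 = 5050 / 6119.2173 = 0.8253
t = r·√(n−2)/√(1−r²) = 0.8253·√11 / √(1−0.681120) = 2.737210 / 0.564695 = 4.847

4.847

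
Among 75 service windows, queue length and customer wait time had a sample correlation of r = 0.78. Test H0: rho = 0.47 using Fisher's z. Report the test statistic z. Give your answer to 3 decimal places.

Fisher z: atanh(0.78) = 1.045371, atanh(0.47) = 0.510070
z = (z_r − z_0)·√(n−3) = (1.045371 − 0.510070)·√72 = 0.535301 · 8.485281 = 4.542

4.542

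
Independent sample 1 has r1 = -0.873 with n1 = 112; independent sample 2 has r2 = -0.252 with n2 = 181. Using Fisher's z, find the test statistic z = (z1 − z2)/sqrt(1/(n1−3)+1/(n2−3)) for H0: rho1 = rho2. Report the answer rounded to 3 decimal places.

-8.946

z1 = atanh(-0.873) = -1.345555,  z2 = atanh(-0.252) = -0.257547
SE = √(1/(n1−3) + 1/(n2−3)) = √(1/109 + 1/178) = √(0.0091743 + 0.0056180) = √0.0147923 = 0.121624
z = (z1 − z2)/SE = (-1.345555 − (-0.257547)) / 0.121624 = -1.088008 / 0.121624 = -8.946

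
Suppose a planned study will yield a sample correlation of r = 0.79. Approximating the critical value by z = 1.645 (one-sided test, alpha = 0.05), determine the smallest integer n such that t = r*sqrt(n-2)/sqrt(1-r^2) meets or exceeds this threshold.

Need r·√(n−2)/√(1−r²) ≥ 1.645
√(n−2) ≥ 1.645·√(1−0.6241) / 0.79 = 1.645·0.613107 / 0.79 = 1.2767
n−2 ≥ 1.6300  ⇒  n ≥ 3.6300
Smallest integer n = 4

4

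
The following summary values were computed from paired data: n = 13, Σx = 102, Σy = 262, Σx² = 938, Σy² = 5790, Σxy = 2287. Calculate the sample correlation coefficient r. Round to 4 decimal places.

0.8731

Numerator: nΣxy − (Σx)(Σy) = 13·2287 − (102)(262) = 3007
Denominator: √[(nΣx²−(Σx)²)(nΣy²−(Σy)²)]
  nΣx²−(Σx)² = 13·938 − 10404 = 1790;  nΣy²−(Σy)² = 13·5790 − 68644 = 6626
  √(1790·6626) = √11860540 = 3443.9135
r = 3007 / 3443.9135 = 0.8731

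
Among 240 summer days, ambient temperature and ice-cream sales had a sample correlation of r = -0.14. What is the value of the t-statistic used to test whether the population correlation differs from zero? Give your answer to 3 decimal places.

1 − r² = 1 − 0.0196 = 0.9804;  √(1−r²) = 0.990152
√(n−2) = √238 = 15.427249
t = r·√(n−2)/√(1−r²) = -0.14 · 15.427249 / 0.990152 = -2.181

-2.181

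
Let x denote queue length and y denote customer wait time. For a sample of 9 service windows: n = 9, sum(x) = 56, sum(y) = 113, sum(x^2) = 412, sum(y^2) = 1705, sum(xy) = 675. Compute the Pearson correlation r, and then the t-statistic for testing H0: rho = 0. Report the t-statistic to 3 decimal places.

-0.564

S_xy = nΣxy − ΣxΣy = 9·675 − 56·113 = 6075 − 6328 = -253
S_xx = nΣx² − (Σx)² = 9·412 − 56² = 3708 − 3136 = 572
S_yy = nΣy² − (Σy)² = 9·1705 − 113² = 15345 − 12769 = 2576
r = S_xy / √(S_xx·S_yy) = -253 / √(572·2576) = -253 / √1473472 = -253 / 1213.8665 = -0.2084
t = r·√(n−2)/√(1−r²) = -0.2084·√7 / √(1−0.043431) = -0.551375 / 0.978043 = -0.564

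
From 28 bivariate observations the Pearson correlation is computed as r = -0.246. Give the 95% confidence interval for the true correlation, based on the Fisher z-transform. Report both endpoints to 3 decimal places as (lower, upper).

(-0.567, 0.140)

z_r = atanh(-0.246) = -0.251151;  SE = 1/√(n−3) = 1/√25 = 0.200000
z-limits: -0.251151 ± 1.960·0.200000 = -0.251151 ± 0.392000 = [-0.643151, 0.140849]
ρ-limits: (tanh -0.643151, tanh 0.140849) = (-0.567, 0.140)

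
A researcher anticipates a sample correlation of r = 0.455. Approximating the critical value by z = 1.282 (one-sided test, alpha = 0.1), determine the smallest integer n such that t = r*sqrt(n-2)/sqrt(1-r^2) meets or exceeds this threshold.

9

r√(n−2)/√(1−r²) ≥ 1.282  ⇔  n−2 ≥ (1.282)²·(1−r²)/r²
(1−r²)/r² = (1−0.207025)/0.207025 = 3.8303
n ≥ 2 + 1.643524·3.8303 = 2 + 6.2952 = 8.2952
⌈8.2952⌉ = 9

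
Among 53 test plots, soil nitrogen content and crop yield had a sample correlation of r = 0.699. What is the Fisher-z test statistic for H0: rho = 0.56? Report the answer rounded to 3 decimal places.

Fisher z: atanh(0.699) = 0.865342, atanh(0.56) = 0.632833
z = (z_r − z_0)·√(n−3) = (0.865342 − 0.632833)·√50 = 0.232509 · 7.071068 = 1.644

1.644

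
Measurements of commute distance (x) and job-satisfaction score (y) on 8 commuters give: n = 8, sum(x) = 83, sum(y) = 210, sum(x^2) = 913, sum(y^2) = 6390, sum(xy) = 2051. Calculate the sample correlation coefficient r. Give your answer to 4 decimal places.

-0.5988

S_xy = nΣxy − ΣxΣy = 8·2051 − 83·210 = 16408 − 17430 = -1022
S_xx = nΣx² − (Σx)² = 8·913 − 83² = 7304 − 6889 = 415
S_yy = nΣy² − (Σy)² = 8·6390 − 210² = 51120 − 44100 = 7020
r = S_xy / √(S_xx·S_yy) = -1022 / √(415·7020) = -1022 / √2913300 = -1022 / 1706.8392 = -0.5988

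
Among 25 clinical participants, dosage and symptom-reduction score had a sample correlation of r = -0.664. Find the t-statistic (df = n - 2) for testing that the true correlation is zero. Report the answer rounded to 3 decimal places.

-4.259

1 − r² = 1 − 0.440896 = 0.559104;  √(1−r²) = 0.747733
√(n−2) = √23 = 4.795832
t = r·√(n−2)/√(1−r²) = -0.664 · 4.795832 / 0.747733 = -4.259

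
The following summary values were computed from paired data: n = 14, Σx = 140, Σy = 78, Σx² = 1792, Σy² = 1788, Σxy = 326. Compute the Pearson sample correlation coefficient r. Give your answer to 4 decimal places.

-0.6233

Numerator: nΣxy − (Σx)(Σy) = 14·326 − (140)(78) = -6356
Denominator: √[(nΣx²−(Σx)²)(nΣy²−(Σy)²)]
  nΣx²−(Σx)² = 14·1792 − 19600 = 5488;  nΣy²−(Σy)² = 14·1788 − 6084 = 18948
  √(5488·18948) = √103986624 = 10197.3832
r = -6356 / 10197.3832 = -0.6233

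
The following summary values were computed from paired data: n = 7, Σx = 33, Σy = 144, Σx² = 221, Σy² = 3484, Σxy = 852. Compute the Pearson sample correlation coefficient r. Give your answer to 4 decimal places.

0.9371

S_xy = nΣxy − ΣxΣy = 7·852 − 33·144 = 5964 − 4752 = 1212
S_xx = nΣx² − (Σx)² = 7·221 − 33² = 1547 − 1089 = 458
S_yy = nΣy² − (Σy)² = 7·3484 − 144² = 24388 − 20736 = 3652
r = S_xy / √(S_xx·S_yy) = 1212 / √(458·3652) = 1212 / √1672616 = 1212 / 1293.2966 = 0.9371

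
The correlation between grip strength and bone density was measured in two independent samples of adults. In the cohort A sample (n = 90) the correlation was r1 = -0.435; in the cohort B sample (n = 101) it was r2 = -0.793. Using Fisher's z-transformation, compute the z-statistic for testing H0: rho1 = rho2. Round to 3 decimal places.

z1 = atanh(-0.435) = -0.466047,  z2 = atanh(-0.793) = -1.079463
SE = √(1/(n1−3) + 1/(n2−3)) = √(1/87 + 1/98) = √(0.0114943 + 0.0102041) = √0.0216984 = 0.147304
z = (z1 − z2)/SE = (-0.466047 − (-1.079463)) / 0.147304 = 0.613416 / 0.147304 = 4.164

4.164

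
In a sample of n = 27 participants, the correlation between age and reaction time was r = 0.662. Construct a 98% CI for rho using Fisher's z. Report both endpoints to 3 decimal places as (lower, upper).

(0.311, 0.854)

z_r = atanh(0.662) = 0.796366;  SE = 1/√(n−3) = 1/√24 = 0.204124
z-limits: 0.796366 ± 2.326·0.204124 = 0.796366 ± 0.474792 = [0.321574, 1.271158]
ρ-limits: (tanh 0.321574, tanh 1.271158) = (0.311, 0.854)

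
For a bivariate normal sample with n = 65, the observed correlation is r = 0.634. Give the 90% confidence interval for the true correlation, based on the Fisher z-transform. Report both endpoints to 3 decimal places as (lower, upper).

z_r = atanh(0.634) = 0.748076;  SE = 1/√(n−3) = 1/√62 = 0.127000
z-limits: 0.748076 ± 1.645·0.127000 = 0.748076 ± 0.208915 = [0.539161, 0.956991]
ρ-limits: (tanh 0.539161, tanh 0.956991) = (0.492, 0.743)

(0.492, 0.743)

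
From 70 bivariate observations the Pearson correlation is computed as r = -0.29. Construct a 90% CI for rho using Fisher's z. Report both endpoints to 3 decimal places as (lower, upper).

z_r = atanh(-0.29) = -0.298566;  SE = 1/√(n−3) = 1/√67 = 0.122169
z-limits: -0.298566 ± 1.645·0.122169 = -0.298566 ± 0.200968 = [-0.499534, -0.097598]
ρ-limits: (tanh -0.499534, tanh -0.097598) = (-0.462, -0.097)

(-0.462, -0.097)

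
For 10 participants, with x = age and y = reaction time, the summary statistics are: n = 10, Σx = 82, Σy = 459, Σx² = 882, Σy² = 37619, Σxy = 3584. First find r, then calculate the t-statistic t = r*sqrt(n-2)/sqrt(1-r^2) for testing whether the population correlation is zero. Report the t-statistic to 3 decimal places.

Numerator: nΣxy − (Σx)(Σy) = 10·3584 − (82)(459) = -1798
Denominator: √[(nΣx²−(Σx)²)(nΣy²−(Σy)²)]
  nΣx²−(Σx)² = 10·882 − 6724 = 2096;  nΣy²−(Σy)² = 10·37619 − 210681 = 165509
  √(2096·165509) = √346906864 = 18625.4359
r = -1798 / 18625.4359 = -0.0965
t = r·√(n−2)/√(1−r²) = -0.0965·√8 / √(1−0.009312) = -0.272943 / 0.995333 = -0.274

-0.274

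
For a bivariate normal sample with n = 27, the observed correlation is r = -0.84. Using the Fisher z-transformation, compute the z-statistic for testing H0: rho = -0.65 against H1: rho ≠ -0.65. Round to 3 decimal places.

-2.184

z_r = atanh(-0.84) = -1.221174,  z_0 = atanh(-0.65) = -0.775299
SE = 1/√(n−3) = 1/√24 = 0.204124
z = (z_r − z_0)/SE = (-1.221174 − (-0.775299)) / 0.204124 = -0.445875 / 0.204124 = -2.184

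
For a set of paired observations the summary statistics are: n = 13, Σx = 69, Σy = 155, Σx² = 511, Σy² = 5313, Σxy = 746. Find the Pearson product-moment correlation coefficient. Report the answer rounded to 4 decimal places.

-0.1083

Numerator: nΣxy − (Σx)(Σy) = 13·746 − (69)(155) = -997
Denominator: √[(nΣx²−(Σx)²)(nΣy²−(Σy)²)]
  nΣx²−(Σx)² = 13·511 − 4761 = 1882;  nΣy²−(Σy)² = 13·5313 − 24025 = 45044
  √(1882·45044) = √84772808 = 9207.2150
r = -997 / 9207.2150 = -0.1083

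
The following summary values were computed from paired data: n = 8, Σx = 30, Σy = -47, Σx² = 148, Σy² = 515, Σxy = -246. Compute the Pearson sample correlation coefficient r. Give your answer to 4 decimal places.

Numerator: nΣxy − (Σx)(Σy) = 8·(-246) − (30)(-47) = -558
Denominator: √[(nΣx²−(Σx)²)(nΣy²−(Σy)²)]
  nΣx²−(Σx)² = 8·148 − 900 = 284;  nΣy²−(Σy)² = 8·515 − 2209 = 1911
  √(284·1911) = √542724 = 736.6980
r = -558 / 736.6980 = -0.7574

-0.7574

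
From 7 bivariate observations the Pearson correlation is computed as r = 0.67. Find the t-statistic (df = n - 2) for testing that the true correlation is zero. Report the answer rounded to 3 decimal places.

1 − r² = 1 − 0.4489 = 0.5511;  √(1−r²) = 0.742361
√(n−2) = √5 = 2.236068
t = r·√(n−2)/√(1−r²) = 0.67 · 2.236068 / 0.742361 = 2.018

2.018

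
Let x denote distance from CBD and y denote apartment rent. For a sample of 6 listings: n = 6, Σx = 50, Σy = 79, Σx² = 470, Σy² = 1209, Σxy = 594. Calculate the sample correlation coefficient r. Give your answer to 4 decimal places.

-0.6780

Numerator: nΣxy − (Σx)(Σy) = 6·594 − (50)(79) = -386
Denominator: √[(nΣx²−(Σx)²)(nΣy²−(Σy)²)]
  nΣx²−(Σx)² = 6·470 − 2500 = 320;  nΣy²−(Σy)² = 6·1209 − 6241 = 1013
  √(320·1013) = √324160 = 569.3505
r = -386 / 569.3505 = -0.6780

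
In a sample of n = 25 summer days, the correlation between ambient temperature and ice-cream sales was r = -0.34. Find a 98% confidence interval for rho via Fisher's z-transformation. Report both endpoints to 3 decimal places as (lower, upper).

z_r = atanh(-0.34) = -0.354093;  SE = 1/√(n−3) = 1/√22 = 0.213201
z-limits: -0.354093 ± 2.326·0.213201 = -0.354093 ± 0.495906 = [-0.849999, 0.141813]
ρ-limits: (tanh -0.849999, tanh 0.141813) = (-0.691, 0.141)

(-0.691, 0.141)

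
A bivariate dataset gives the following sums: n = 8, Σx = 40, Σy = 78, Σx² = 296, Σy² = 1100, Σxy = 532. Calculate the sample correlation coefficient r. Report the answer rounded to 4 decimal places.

0.7866

S_xy = nΣxy − ΣxΣy = 8·532 − 40·78 = 4256 − 3120 = 1136
S_xx = nΣx² − (Σx)² = 8·296 − 40² = 2368 − 1600 = 768
S_yy = nΣy² − (Σy)² = 8·1100 − 78² = 8800 − 6084 = 2716
r = S_xy / √(S_xx·S_yy) = 1136 / √(768·2716) = 1136 / √2085888 = 1136 / 1444.2604 = 0.7866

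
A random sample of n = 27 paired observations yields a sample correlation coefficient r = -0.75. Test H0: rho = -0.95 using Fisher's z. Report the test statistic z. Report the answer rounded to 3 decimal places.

4.207

Fisher z: atanh(-0.75) = -0.972955, atanh(-0.95) = -1.831781
z = (z_r − z_0)·√(n−3) = (-0.972955 − (-1.831781))·√24 = 0.858826 · 4.898979 = 4.207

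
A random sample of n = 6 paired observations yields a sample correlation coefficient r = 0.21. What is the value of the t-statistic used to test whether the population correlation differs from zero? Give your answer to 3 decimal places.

0.430

1 − r² = 1 − 0.0441 = 0.9559;  √(1−r²) = 0.977701
√(n−2) = √4 = 2.000000
t = r·√(n−2)/√(1−r²) = 0.21 · 2.000000 / 0.977701 = 0.430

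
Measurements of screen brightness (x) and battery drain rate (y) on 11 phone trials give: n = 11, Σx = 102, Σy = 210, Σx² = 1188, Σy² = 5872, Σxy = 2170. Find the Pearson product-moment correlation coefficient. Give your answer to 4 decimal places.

S_xy = nΣxy − ΣxΣy = 11·2170 − 102·210 = 23870 − 21420 = 2450
S_xx = nΣx² − (Σx)² = 11·1188 − 102² = 13068 − 10404 = 2664
S_yy = nΣy² − (Σy)² = 11·5872 − 210² = 64592 − 44100 = 20492
r = S_xy / √(S_xx·S_yy) = 2450 / √(2664·20492) = 2450 / √54590688 = 2450 / 7388.5511 = 0.3316

0.3316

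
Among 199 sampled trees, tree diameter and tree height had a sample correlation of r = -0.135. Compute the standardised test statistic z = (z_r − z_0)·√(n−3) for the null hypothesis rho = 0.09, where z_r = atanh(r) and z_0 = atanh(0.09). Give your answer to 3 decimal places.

-3.165

Fisher z: atanh(-0.135) = -0.135829, atanh(0.09) = 0.090244
z = (z_r − z_0)·√(n−3) = (-0.135829 − 0.090244)·√196 = -0.226073 · 14.000000 = -3.165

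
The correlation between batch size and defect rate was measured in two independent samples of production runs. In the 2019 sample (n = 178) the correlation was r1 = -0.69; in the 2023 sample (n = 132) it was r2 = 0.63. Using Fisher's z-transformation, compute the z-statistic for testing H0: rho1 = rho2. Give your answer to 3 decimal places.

Fisher z-transforms: z1 = atanh(-0.69) = -0.847956, z2 = atanh(0.63) = 0.741416; difference d = -1.589372
Var(d) = 1/175 + 1/129 = 0.0057143 + 0.0077519 = 0.0134662
z = d/√Var(d) = -1.589372 / √0.0134662 = -1.589372 / 0.116044 = -13.696

-13.696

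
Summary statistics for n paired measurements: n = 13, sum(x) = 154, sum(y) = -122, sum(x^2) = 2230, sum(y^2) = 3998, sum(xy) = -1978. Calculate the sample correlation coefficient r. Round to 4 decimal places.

Numerator: nΣxy − (Σx)(Σy) = 13·(-1978) − (154)(-122) = -6926
Denominator: √[(nΣx²−(Σx)²)(nΣy²−(Σy)²)]
  nΣx²−(Σx)² = 13·2230 − 23716 = 5274;  nΣy²−(Σy)² = 13·3998 − 14884 = 37090
  √(5274·37090) = √195612660 = 13986.1596
r = -6926 / 13986.1596 = -0.4952

-0.4952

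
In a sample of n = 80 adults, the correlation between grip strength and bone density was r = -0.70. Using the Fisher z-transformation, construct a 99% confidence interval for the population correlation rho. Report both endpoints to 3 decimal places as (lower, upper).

(-0.821, -0.518)

z_r = atanh(-0.70) = -0.867301;  SE = 1/√(n−3) = 1/√77 = 0.113961
z-limits: -0.867301 ± 2.576·0.113961 = -0.867301 ± 0.293564 = [-1.160865, -0.573737]
ρ-limits: (tanh -1.160865, tanh -0.573737) = (-0.821, -0.518)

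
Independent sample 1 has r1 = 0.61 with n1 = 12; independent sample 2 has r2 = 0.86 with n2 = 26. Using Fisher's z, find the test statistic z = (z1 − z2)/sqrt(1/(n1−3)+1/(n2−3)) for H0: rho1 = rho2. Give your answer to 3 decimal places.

-1.486

z1 = atanh(0.61) = 0.708921,  z2 = atanh(0.86) = 1.293345
SE = √(1/(n1−3) + 1/(n2−3)) = √(1/9 + 1/23) = √(0.1111111 + 0.0434783) = √0.1545894 = 0.393179
z = (z1 − z2)/SE = (0.708921 − 1.293345) / 0.393179 = -0.584424 / 0.393179 = -1.486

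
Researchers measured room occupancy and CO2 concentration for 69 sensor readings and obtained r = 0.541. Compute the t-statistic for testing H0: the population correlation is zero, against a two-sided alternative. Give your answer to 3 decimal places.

5.265

1 − r² = 1 − 0.292681 = 0.707319;  √(1−r²) = 0.841023
√(n−2) = √67 = 8.185353
t = r·√(n−2)/√(1−r²) = 0.541 · 8.185353 / 0.841023 = 5.265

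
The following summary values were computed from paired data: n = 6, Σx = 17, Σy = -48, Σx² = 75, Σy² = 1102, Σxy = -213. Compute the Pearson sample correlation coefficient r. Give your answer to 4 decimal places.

-0.5547

S_xy = nΣxy − ΣxΣy = 6·(-213) − 17·(-48) = -1278 − (-816) = -462
S_xx = nΣx² − (Σx)² = 6·75 − 17² = 450 − 289 = 161
S_yy = nΣy² − (Σy)² = 6·1102 − (-48)² = 6612 − 2304 = 4308
r = S_xy / √(S_xx·S_yy) = -462 / √(161·4308) = -462 / √693588 = -462 / 832.8193 = -0.5547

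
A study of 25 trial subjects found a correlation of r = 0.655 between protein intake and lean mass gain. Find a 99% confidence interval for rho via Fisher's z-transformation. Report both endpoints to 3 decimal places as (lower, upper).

z_r = atanh(0.655) = 0.784006;  SE = 1/√(n−3) = 1/√22 = 0.213201
z-limits: 0.784006 ± 2.576·0.213201 = 0.784006 ± 0.549206 = [0.234800, 1.333212]
ρ-limits: (tanh 0.234800, tanh 1.333212) = (0.231, 0.870)

(0.231, 0.870)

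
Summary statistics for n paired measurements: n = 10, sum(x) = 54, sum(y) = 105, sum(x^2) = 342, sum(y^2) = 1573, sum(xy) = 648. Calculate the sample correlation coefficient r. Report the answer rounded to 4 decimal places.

0.5260

S_xy = nΣxy − ΣxΣy = 10·648 − 54·105 = 6480 − 5670 = 810
S_xx = nΣx² − (Σx)² = 10·342 − 54² = 3420 − 2916 = 504
S_yy = nΣy² − (Σy)² = 10·1573 − 105² = 15730 − 11025 = 4705
r = S_xy / √(S_xx·S_yy) = 810 / √(504·4705) = 810 / √2371320 = 810 / 1539.9091 = 0.5260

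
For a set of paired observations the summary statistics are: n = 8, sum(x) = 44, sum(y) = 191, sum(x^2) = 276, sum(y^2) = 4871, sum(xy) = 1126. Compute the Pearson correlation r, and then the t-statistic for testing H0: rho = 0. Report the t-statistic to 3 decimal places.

2.650

S_xy = nΣxy − ΣxΣy = 8·1126 − 44·191 = 9008 − 8404 = 604
S_xx = nΣx² − (Σx)² = 8·276 − 44² = 2208 − 1936 = 272
S_yy = nΣy² − (Σy)² = 8·4871 − 191² = 38968 − 36481 = 2487
r = S_xy / √(S_xx·S_yy) = 604 / √(272·2487) = 604 / √676464 = 604 / 822.4743 = 0.7344
t = r·√(n−2)/√(1−r²) = 0.7344·√6 / √(1−0.539343) = 1.798905 / 0.678717 = 2.650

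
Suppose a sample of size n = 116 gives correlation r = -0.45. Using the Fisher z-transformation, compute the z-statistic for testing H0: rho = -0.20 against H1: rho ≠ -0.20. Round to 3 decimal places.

-2.997

z_r = atanh(-0.45) = -0.484700,  z_0 = atanh(-0.20) = -0.202733
SE = 1/√(n−3) = 1/√113 = 0.094072
z = (z_r − z_0)/SE = (-0.484700 − (-0.202733)) / 0.094072 = -0.281967 / 0.094072 = -2.997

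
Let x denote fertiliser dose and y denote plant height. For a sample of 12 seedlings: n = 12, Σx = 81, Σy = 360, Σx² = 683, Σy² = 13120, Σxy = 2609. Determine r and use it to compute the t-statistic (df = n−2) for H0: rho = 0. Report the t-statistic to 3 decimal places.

Numerator: nΣxy − (Σx)(Σy) = 12·2609 − (81)(360) = 2148
Denominator: √[(nΣx²−(Σx)²)(nΣy²−(Σy)²)]
  nΣx²−(Σx)² = 12·683 − 6561 = 1635;  nΣy²−(Σy)² = 12·13120 − 129600 = 27840
  √(1635·27840) = √45518400 = 6746.7325
r = 2148 / 6746.7325 = 0.3184
t = r·√(n−2)/√(1−r²) = 0.3184·√10 / √(1−0.101379) = 1.006869 / 0.947956 = 1.062

1.062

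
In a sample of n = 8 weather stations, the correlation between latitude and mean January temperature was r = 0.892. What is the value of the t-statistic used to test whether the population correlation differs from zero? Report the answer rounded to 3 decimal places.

t = r·√(n−2) / √(1−r²) with r = 0.892, n = 8
  = 0.892·√6 / √(1 − 0.795664)
  = 0.892·2.449490 / 0.452035
  = 2.184945 / 0.452035 = 4.834

4.834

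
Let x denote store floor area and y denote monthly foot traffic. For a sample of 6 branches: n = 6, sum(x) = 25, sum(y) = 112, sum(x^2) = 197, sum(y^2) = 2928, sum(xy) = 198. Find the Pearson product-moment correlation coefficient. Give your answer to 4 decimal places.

-0.9636

Numerator: nΣxy − (Σx)(Σy) = 6·198 − (25)(112) = -1612
Denominator: √[(nΣx²−(Σx)²)(nΣy²−(Σy)²)]
  nΣx²−(Σx)² = 6·197 − 625 = 557;  nΣy²−(Σy)² = 6·2928 − 12544 = 5024
  √(557·5024) = √2798368 = 1672.8323
r = -1612 / 1672.8323 = -0.9636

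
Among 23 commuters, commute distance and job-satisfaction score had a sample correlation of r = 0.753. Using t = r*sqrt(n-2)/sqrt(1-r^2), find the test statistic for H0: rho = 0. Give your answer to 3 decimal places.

t = r·√(n−2) / √(1−r²) with r = 0.753, n = 23
  = 0.753·√21 / √(1 − 0.567009)
  = 0.753·4.582576 / 0.658021
  = 3.450680 / 0.658021 = 5.244

5.244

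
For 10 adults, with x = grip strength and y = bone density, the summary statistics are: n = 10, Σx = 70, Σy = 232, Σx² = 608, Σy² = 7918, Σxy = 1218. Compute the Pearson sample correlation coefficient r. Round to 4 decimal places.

Numerator: nΣxy − (Σx)(Σy) = 10·1218 − (70)(232) = -4060
Denominator: √[(nΣx²−(Σx)²)(nΣy²−(Σy)²)]
  nΣx²−(Σx)² = 10·608 − 4900 = 1180;  nΣy²−(Σy)² = 10·7918 − 53824 = 25356
  √(1180·25356) = √29920080 = 5469.9250
r = -4060 / 5469.9250 = -0.7422

-0.7422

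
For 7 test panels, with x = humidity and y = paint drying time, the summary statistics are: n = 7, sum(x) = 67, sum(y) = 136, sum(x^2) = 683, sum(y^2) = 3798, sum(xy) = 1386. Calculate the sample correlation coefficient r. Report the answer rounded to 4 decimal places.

S_xy = nΣxy − ΣxΣy = 7·1386 − 67·136 = 9702 − 9112 = 590
S_xx = nΣx² − (Σx)² = 7·683 − 67² = 4781 − 4489 = 292
S_yy = nΣy² − (Σy)² = 7·3798 − 136² = 26586 − 18496 = 8090
r = S_xy / √(S_xx·S_yy) = 590 / √(292·8090) = 590 / √2362280 = 590 / 1536.9710 = 0.3839

0.3839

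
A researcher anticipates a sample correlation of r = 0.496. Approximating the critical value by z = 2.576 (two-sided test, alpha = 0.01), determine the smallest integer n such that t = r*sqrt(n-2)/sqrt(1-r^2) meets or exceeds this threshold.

23

Need r·√(n−2)/√(1−r²) ≥ 2.576
√(n−2) ≥ 2.576·√(1−0.246016) / 0.496 = 2.576·0.868323 / 0.496 = 4.5097
n−2 ≥ 20.3374  ⇒  n ≥ 22.3374
Smallest integer n = 23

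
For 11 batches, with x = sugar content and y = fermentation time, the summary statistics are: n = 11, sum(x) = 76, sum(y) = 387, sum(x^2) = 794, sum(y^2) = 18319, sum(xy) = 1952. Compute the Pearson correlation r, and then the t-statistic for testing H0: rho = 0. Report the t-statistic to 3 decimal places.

Numerator: nΣxy − (Σx)(Σy) = 11·1952 − (76)(387) = -7940
Denominator: √[(nΣx²−(Σx)²)(nΣy²−(Σy)²)]
  nΣx²−(Σx)² = 11·794 − 5776 = 2958;  nΣy²−(Σy)² = 11·18319 − 149769 = 51740
  √(2958·51740) = √153046920 = 12371.2134
r = -7940 / 12371.2134 = -0.6418
t = r·√(n−2)/√(1−r²) = -0.6418·√9 / √(1−0.411907) = -1.925400 / 0.766872 = -2.511

-2.511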